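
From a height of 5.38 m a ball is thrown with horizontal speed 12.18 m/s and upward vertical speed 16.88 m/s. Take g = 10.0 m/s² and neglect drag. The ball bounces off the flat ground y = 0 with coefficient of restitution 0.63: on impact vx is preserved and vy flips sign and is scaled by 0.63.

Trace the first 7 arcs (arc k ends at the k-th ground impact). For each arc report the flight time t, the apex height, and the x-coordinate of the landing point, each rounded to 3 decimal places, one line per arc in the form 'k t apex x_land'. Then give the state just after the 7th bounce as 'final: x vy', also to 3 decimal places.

1 3.669 19.627 44.691
2 2.496 7.790 75.097
3 1.573 3.092 94.253
4 0.991 1.227 106.321
5 0.624 0.487 113.924
6 0.393 0.193 118.714
7 0.248 0.077 121.731
final: 121.731 0.780

Arc 1: start y=5.380, vy=16.880 → t=3.669, apex=19.627, x_land=44.691, impact vy=-19.812
  bounce: vy ← 0.63·19.812 = 12.482
Arc 2: start y=0.000, vy=12.482 → t=2.496, apex=7.790, x_land=75.097, impact vy=-12.482
  bounce: vy ← 0.63·12.482 = 7.864
Arc 3: start y=0.000, vy=7.864 → t=1.573, apex=3.092, x_land=94.253, impact vy=-7.864
  bounce: vy ← 0.63·7.864 = 4.954
Arc 4: start y=0.000, vy=4.954 → t=0.991, apex=1.227, x_land=106.321, impact vy=-4.954
  bounce: vy ← 0.63·4.954 = 3.121
Arc 5: start y=0.000, vy=3.121 → t=0.624, apex=0.487, x_land=113.924, impact vy=-3.121
  bounce: vy ← 0.63·3.121 = 1.966
Arc 6: start y=0.000, vy=1.966 → t=0.393, apex=0.193, x_land=118.714, impact vy=-1.966
  bounce: vy ← 0.63·1.966 = 1.239
Arc 7: start y=0.000, vy=1.239 → t=0.248, apex=0.077, x_land=121.731, impact vy=-1.239
  bounce: vy ← 0.63·1.239 = 0.780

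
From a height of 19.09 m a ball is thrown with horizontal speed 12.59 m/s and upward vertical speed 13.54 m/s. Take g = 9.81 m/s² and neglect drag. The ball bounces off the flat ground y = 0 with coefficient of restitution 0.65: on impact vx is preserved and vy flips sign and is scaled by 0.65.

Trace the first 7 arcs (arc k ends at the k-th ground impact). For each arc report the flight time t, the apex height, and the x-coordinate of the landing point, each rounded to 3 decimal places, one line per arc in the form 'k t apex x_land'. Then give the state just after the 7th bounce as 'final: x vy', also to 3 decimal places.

1 3.788 28.434 47.690
2 3.130 12.013 87.096
3 2.034 5.076 112.711
4 1.322 2.144 129.360
5 0.860 0.906 140.182
6 0.559 0.383 147.216
7 0.363 0.162 151.789
final: 151.789 1.158

Arc 1: start y=19.090, vy=13.540 → t=3.788, apex=28.434, x_land=47.690, impact vy=-23.619
  bounce: vy ← 0.65·23.619 = 15.353
Arc 2: start y=0.000, vy=15.353 → t=3.130, apex=12.013, x_land=87.096, impact vy=-15.353
  bounce: vy ← 0.65·15.353 = 9.979
Arc 3: start y=0.000, vy=9.979 → t=2.034, apex=5.076, x_land=112.711, impact vy=-9.979
  bounce: vy ← 0.65·9.979 = 6.486
Arc 4: start y=0.000, vy=6.486 → t=1.322, apex=2.144, x_land=129.360, impact vy=-6.486
  bounce: vy ← 0.65·6.486 = 4.216
Arc 5: start y=0.000, vy=4.216 → t=0.860, apex=0.906, x_land=140.182, impact vy=-4.216
  bounce: vy ← 0.65·4.216 = 2.741
Arc 6: start y=0.000, vy=2.741 → t=0.559, apex=0.383, x_land=147.216, impact vy=-2.741
  bounce: vy ← 0.65·2.741 = 1.781
Arc 7: start y=0.000, vy=1.781 → t=0.363, apex=0.162, x_land=151.789, impact vy=-1.781
  bounce: vy ← 0.65·1.781 = 1.158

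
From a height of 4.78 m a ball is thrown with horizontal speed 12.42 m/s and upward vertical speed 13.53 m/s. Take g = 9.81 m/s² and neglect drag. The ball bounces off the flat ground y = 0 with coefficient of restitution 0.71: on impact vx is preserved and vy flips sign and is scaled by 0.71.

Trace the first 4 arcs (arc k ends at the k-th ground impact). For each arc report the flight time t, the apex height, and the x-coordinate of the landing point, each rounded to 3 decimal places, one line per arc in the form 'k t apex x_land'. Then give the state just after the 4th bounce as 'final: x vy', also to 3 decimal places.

Arc 1: start y=4.780, vy=13.530 → t=3.075, apex=14.110, x_land=38.195, impact vy=-16.639
  bounce: vy ← 0.71·16.639 = 11.813
Arc 2: start y=0.000, vy=11.813 → t=2.408, apex=7.113, x_land=68.108, impact vy=-11.813
  bounce: vy ← 0.71·11.813 = 8.388
Arc 3: start y=0.000, vy=8.388 → t=1.710, apex=3.586, x_land=89.346, impact vy=-8.388
  bounce: vy ← 0.71·8.388 = 5.955
Arc 4: start y=0.000, vy=5.955 → t=1.214, apex=1.808, x_land=104.425, impact vy=-5.955
  bounce: vy ← 0.71·5.955 = 4.228

1 3.075 14.110 38.195
2 2.408 7.113 68.108
3 1.710 3.586 89.346
4 1.214 1.808 104.425
final: 104.425 4.228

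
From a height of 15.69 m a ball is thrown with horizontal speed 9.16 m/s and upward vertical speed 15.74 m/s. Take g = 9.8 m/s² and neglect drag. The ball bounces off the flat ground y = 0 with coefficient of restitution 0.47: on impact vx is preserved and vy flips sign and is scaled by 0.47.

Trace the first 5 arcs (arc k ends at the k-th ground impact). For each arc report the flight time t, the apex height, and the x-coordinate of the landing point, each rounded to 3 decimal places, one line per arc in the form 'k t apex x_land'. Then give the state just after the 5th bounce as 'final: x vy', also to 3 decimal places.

1 4.011 28.330 36.737
2 2.260 6.258 57.441
3 1.062 1.382 67.172
4 0.499 0.305 71.745
5 0.235 0.067 73.895
final: 73.895 0.540

Arc 1: start y=15.690, vy=15.740 → t=4.011, apex=28.330, x_land=36.737, impact vy=-23.564
  bounce: vy ← 0.47·23.564 = 11.075
Arc 2: start y=0.000, vy=11.075 → t=2.260, apex=6.258, x_land=57.441, impact vy=-11.075
  bounce: vy ← 0.47·11.075 = 5.205
Arc 3: start y=0.000, vy=5.205 → t=1.062, apex=1.382, x_land=67.172, impact vy=-5.205
  bounce: vy ← 0.47·5.205 = 2.447
Arc 4: start y=0.000, vy=2.447 → t=0.499, apex=0.305, x_land=71.745, impact vy=-2.447
  bounce: vy ← 0.47·2.447 = 1.150
Arc 5: start y=0.000, vy=1.150 → t=0.235, apex=0.067, x_land=73.895, impact vy=-1.150
  bounce: vy ← 0.47·1.150 = 0.540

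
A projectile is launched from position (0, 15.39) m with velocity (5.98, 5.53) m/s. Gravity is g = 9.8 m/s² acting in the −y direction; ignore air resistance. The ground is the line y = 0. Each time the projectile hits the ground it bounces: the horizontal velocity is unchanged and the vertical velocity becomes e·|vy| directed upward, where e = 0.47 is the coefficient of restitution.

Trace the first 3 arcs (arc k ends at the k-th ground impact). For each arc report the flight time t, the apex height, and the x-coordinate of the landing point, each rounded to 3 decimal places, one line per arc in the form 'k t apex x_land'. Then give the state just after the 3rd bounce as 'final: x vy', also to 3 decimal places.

Arc 1: start y=15.390, vy=5.530 → t=2.424, apex=16.950, x_land=14.497, impact vy=-18.227
  bounce: vy ← 0.47·18.227 = 8.567
Arc 2: start y=0.000, vy=8.567 → t=1.748, apex=3.744, x_land=24.952, impact vy=-8.567
  bounce: vy ← 0.47·8.567 = 4.026
Arc 3: start y=0.000, vy=4.026 → t=0.822, apex=0.827, x_land=29.865, impact vy=-4.026
  bounce: vy ← 0.47·4.026 = 1.892

1 2.424 16.950 14.497
2 1.748 3.744 24.952
3 0.822 0.827 29.865
final: 29.865 1.892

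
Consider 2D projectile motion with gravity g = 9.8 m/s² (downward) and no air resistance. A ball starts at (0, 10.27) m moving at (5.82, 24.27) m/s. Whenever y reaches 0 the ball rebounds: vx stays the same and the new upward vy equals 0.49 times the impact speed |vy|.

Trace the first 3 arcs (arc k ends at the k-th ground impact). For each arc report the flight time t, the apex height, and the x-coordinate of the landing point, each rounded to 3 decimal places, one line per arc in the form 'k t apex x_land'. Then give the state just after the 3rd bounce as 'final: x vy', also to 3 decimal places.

1 5.345 40.323 31.109
2 2.811 9.681 47.471
3 1.378 2.325 55.488
final: 55.488 3.307

Arc 1: start y=10.270, vy=24.270 → t=5.345, apex=40.323, x_land=31.109, impact vy=-28.113
  bounce: vy ← 0.49·28.113 = 13.775
Arc 2: start y=0.000, vy=13.775 → t=2.811, apex=9.681, x_land=47.471, impact vy=-13.775
  bounce: vy ← 0.49·13.775 = 6.750
Arc 3: start y=0.000, vy=6.750 → t=1.378, apex=2.325, x_land=55.488, impact vy=-6.750
  bounce: vy ← 0.49·6.750 = 3.307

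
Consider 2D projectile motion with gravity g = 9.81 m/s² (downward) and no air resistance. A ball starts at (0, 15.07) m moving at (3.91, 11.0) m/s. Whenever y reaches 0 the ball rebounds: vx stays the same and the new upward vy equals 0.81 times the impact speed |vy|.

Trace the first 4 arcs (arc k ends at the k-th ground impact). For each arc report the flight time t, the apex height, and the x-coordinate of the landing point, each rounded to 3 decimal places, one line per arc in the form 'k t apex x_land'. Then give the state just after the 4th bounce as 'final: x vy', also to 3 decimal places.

Arc 1: start y=15.070, vy=11.000 → t=3.202, apex=21.237, x_land=12.520, impact vy=-20.413
  bounce: vy ← 0.81·20.413 = 16.534
Arc 2: start y=0.000, vy=16.534 → t=3.371, apex=13.934, x_land=25.700, impact vy=-16.534
  bounce: vy ← 0.81·16.534 = 13.393
Arc 3: start y=0.000, vy=13.393 → t=2.730, apex=9.142, x_land=36.376, impact vy=-13.393
  bounce: vy ← 0.81·13.393 = 10.848
Arc 4: start y=0.000, vy=10.848 → t=2.212, apex=5.998, x_land=45.024, impact vy=-10.848
  bounce: vy ← 0.81·10.848 = 8.787

1 3.202 21.237 12.520
2 3.371 13.934 25.700
3 2.730 9.142 36.376
4 2.212 5.998 45.024
final: 45.024 8.787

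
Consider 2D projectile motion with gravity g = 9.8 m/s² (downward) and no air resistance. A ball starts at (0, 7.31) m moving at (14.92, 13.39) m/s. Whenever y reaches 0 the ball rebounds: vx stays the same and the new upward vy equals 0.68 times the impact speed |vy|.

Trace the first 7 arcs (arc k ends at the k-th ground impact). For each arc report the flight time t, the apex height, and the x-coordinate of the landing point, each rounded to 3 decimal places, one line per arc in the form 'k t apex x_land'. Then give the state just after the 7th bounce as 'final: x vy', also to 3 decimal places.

1 3.199 16.458 47.729
2 2.492 7.610 84.916
3 1.695 3.519 110.203
4 1.153 1.627 127.399
5 0.784 0.752 139.092
6 0.533 0.348 147.043
7 0.362 0.161 152.449
final: 152.449 1.207

Arc 1: start y=7.310, vy=13.390 → t=3.199, apex=16.458, x_land=47.729, impact vy=-17.960
  bounce: vy ← 0.68·17.960 = 12.213
Arc 2: start y=0.000, vy=12.213 → t=2.492, apex=7.610, x_land=84.916, impact vy=-12.213
  bounce: vy ← 0.68·12.213 = 8.305
Arc 3: start y=0.000, vy=8.305 → t=1.695, apex=3.519, x_land=110.203, impact vy=-8.305
  bounce: vy ← 0.68·8.305 = 5.647
Arc 4: start y=0.000, vy=5.647 → t=1.153, apex=1.627, x_land=127.399, impact vy=-5.647
  bounce: vy ← 0.68·5.647 = 3.840
Arc 5: start y=0.000, vy=3.840 → t=0.784, apex=0.752, x_land=139.092, impact vy=-3.840
  bounce: vy ← 0.68·3.840 = 2.611
Arc 6: start y=0.000, vy=2.611 → t=0.533, apex=0.348, x_land=147.043, impact vy=-2.611
  bounce: vy ← 0.68·2.611 = 1.776
Arc 7: start y=0.000, vy=1.776 → t=0.362, apex=0.161, x_land=152.449, impact vy=-1.776
  bounce: vy ← 0.68·1.776 = 1.207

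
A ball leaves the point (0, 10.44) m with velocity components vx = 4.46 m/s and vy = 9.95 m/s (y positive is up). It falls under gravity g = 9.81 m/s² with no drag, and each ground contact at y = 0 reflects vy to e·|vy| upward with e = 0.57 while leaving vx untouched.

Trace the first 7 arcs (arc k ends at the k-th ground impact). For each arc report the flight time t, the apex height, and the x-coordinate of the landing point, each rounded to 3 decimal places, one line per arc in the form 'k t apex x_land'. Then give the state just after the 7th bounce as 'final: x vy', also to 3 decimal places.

1 2.791 15.486 12.448
2 2.026 5.031 21.483
3 1.155 1.635 26.632
4 0.658 0.531 29.567
5 0.375 0.173 31.240
6 0.214 0.056 32.194
7 0.122 0.018 32.738
final: 32.738 0.341

Arc 1: start y=10.440, vy=9.950 → t=2.791, apex=15.486, x_land=12.448, impact vy=-17.431
  bounce: vy ← 0.57·17.431 = 9.936
Arc 2: start y=0.000, vy=9.936 → t=2.026, apex=5.031, x_land=21.483, impact vy=-9.936
  bounce: vy ← 0.57·9.936 = 5.663
Arc 3: start y=0.000, vy=5.663 → t=1.155, apex=1.635, x_land=26.632, impact vy=-5.663
  bounce: vy ← 0.57·5.663 = 3.228
Arc 4: start y=0.000, vy=3.228 → t=0.658, apex=0.531, x_land=29.567, impact vy=-3.228
  bounce: vy ← 0.57·3.228 = 1.840
Arc 5: start y=0.000, vy=1.840 → t=0.375, apex=0.173, x_land=31.240, impact vy=-1.840
  bounce: vy ← 0.57·1.840 = 1.049
Arc 6: start y=0.000, vy=1.049 → t=0.214, apex=0.056, x_land=32.194, impact vy=-1.049
  bounce: vy ← 0.57·1.049 = 0.598
Arc 7: start y=0.000, vy=0.598 → t=0.122, apex=0.018, x_land=32.738, impact vy=-0.598
  bounce: vy ← 0.57·0.598 = 0.341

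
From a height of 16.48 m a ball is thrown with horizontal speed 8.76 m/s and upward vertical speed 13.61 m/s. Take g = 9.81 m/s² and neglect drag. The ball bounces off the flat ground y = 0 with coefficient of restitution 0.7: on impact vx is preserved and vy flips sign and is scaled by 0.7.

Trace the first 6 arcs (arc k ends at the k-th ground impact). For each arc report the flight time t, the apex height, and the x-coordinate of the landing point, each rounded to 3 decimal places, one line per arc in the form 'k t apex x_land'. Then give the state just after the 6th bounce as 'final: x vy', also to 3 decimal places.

Arc 1: start y=16.480, vy=13.610 → t=3.686, apex=25.921, x_land=32.291, impact vy=-22.551
  bounce: vy ← 0.7·22.551 = 15.786
Arc 2: start y=0.000, vy=15.786 → t=3.218, apex=12.701, x_land=60.484, impact vy=-15.786
  bounce: vy ← 0.7·15.786 = 11.050
Arc 3: start y=0.000, vy=11.050 → t=2.253, apex=6.224, x_land=80.219, impact vy=-11.050
  bounce: vy ← 0.7·11.050 = 7.735
Arc 4: start y=0.000, vy=7.735 → t=1.577, apex=3.050, x_land=94.033, impact vy=-7.735
  bounce: vy ← 0.7·7.735 = 5.415
Arc 5: start y=0.000, vy=5.415 → t=1.104, apex=1.494, x_land=103.703, impact vy=-5.415
  bounce: vy ← 0.7·5.415 = 3.790
Arc 6: start y=0.000, vy=3.790 → t=0.773, apex=0.732, x_land=110.472, impact vy=-3.790
  bounce: vy ← 0.7·3.790 = 2.653

1 3.686 25.921 32.291
2 3.218 12.701 60.484
3 2.253 6.224 80.219
4 1.577 3.050 94.033
5 1.104 1.494 103.703
6 0.773 0.732 110.472
final: 110.472 2.653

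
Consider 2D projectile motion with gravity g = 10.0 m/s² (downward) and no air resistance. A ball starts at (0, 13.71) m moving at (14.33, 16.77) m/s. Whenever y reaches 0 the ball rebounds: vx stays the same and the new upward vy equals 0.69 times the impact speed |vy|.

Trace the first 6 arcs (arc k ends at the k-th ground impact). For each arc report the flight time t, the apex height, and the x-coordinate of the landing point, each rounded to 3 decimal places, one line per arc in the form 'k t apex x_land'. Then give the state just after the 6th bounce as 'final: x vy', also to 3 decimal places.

Arc 1: start y=13.710, vy=16.770 → t=4.034, apex=27.772, x_land=57.804, impact vy=-23.568
  bounce: vy ← 0.69·23.568 = 16.262
Arc 2: start y=0.000, vy=16.262 → t=3.252, apex=13.222, x_land=104.410, impact vy=-16.262
  bounce: vy ← 0.69·16.262 = 11.221
Arc 3: start y=0.000, vy=11.221 → t=2.244, apex=6.295, x_land=136.568, impact vy=-11.221
  bounce: vy ← 0.69·11.221 = 7.742
Arc 4: start y=0.000, vy=7.742 → t=1.548, apex=2.997, x_land=158.757, impact vy=-7.742
  bounce: vy ← 0.69·7.742 = 5.342
Arc 5: start y=0.000, vy=5.342 → t=1.068, apex=1.427, x_land=174.067, impact vy=-5.342
  bounce: vy ← 0.69·5.342 = 3.686
Arc 6: start y=0.000, vy=3.686 → t=0.737, apex=0.679, x_land=184.632, impact vy=-3.686
  bounce: vy ← 0.69·3.686 = 2.543

1 4.034 27.772 57.804
2 3.252 13.222 104.410
3 2.244 6.295 136.568
4 1.548 2.997 158.757
5 1.068 1.427 174.067
6 0.737 0.679 184.632
final: 184.632 2.543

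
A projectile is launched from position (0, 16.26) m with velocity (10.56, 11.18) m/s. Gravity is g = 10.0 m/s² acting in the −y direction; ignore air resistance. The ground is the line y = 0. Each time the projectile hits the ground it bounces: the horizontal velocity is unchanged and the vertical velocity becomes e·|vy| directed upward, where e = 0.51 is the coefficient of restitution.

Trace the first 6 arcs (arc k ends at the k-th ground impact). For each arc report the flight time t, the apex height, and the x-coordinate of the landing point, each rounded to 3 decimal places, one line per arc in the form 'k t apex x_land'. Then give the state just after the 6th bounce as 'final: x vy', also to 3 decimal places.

1 3.240 22.510 34.212
2 2.164 5.855 57.066
3 1.104 1.523 68.722
4 0.563 0.396 74.666
5 0.287 0.103 77.698
6 0.146 0.027 79.244
final: 79.244 0.373

Arc 1: start y=16.260, vy=11.180 → t=3.240, apex=22.510, x_land=34.212, impact vy=-21.218
  bounce: vy ← 0.51·21.218 = 10.821
Arc 2: start y=0.000, vy=10.821 → t=2.164, apex=5.855, x_land=57.066, impact vy=-10.821
  bounce: vy ← 0.51·10.821 = 5.519
Arc 3: start y=0.000, vy=5.519 → t=1.104, apex=1.523, x_land=68.722, impact vy=-5.519
  bounce: vy ← 0.51·5.519 = 2.815
Arc 4: start y=0.000, vy=2.815 → t=0.563, apex=0.396, x_land=74.666, impact vy=-2.815
  bounce: vy ← 0.51·2.815 = 1.435
Arc 5: start y=0.000, vy=1.435 → t=0.287, apex=0.103, x_land=77.698, impact vy=-1.435
  bounce: vy ← 0.51·1.435 = 0.732
Arc 6: start y=0.000, vy=0.732 → t=0.146, apex=0.027, x_land=79.244, impact vy=-0.732
  bounce: vy ← 0.51·0.732 = 0.373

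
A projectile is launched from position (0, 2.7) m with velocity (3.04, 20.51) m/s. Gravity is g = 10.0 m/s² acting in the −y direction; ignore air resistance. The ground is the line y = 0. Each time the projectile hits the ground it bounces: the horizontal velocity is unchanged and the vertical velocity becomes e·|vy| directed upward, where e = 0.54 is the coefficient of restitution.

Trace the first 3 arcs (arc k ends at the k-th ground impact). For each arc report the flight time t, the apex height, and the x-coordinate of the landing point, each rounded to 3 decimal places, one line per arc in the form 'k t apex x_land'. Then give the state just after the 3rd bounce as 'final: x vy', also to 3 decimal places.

Arc 1: start y=2.700, vy=20.510 → t=4.230, apex=23.733, x_land=12.858, impact vy=-21.787
  bounce: vy ← 0.54·21.787 = 11.765
Arc 2: start y=0.000, vy=11.765 → t=2.353, apex=6.921, x_land=20.011, impact vy=-11.765
  bounce: vy ← 0.54·11.765 = 6.353
Arc 3: start y=0.000, vy=6.353 → t=1.271, apex=2.018, x_land=23.874, impact vy=-6.353
  bounce: vy ← 0.54·6.353 = 3.431

1 4.230 23.733 12.858
2 2.353 6.921 20.011
3 1.271 2.018 23.874
final: 23.874 3.431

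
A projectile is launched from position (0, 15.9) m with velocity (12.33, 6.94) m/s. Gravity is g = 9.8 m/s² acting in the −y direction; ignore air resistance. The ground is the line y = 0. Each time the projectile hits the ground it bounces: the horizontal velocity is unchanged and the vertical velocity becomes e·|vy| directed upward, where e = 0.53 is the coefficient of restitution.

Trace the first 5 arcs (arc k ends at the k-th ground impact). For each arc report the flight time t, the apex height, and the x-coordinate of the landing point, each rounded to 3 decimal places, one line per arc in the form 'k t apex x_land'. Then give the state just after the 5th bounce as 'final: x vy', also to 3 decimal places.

1 2.644 18.357 32.597
2 2.052 5.157 57.894
3 1.087 1.448 71.302
4 0.576 0.407 78.408
5 0.305 0.114 82.174
final: 82.174 0.793

Arc 1: start y=15.900, vy=6.940 → t=2.644, apex=18.357, x_land=32.597, impact vy=-18.968
  bounce: vy ← 0.53·18.968 = 10.053
Arc 2: start y=0.000, vy=10.053 → t=2.052, apex=5.157, x_land=57.894, impact vy=-10.053
  bounce: vy ← 0.53·10.053 = 5.328
Arc 3: start y=0.000, vy=5.328 → t=1.087, apex=1.448, x_land=71.302, impact vy=-5.328
  bounce: vy ← 0.53·5.328 = 2.824
Arc 4: start y=0.000, vy=2.824 → t=0.576, apex=0.407, x_land=78.408, impact vy=-2.824
  bounce: vy ← 0.53·2.824 = 1.497
Arc 5: start y=0.000, vy=1.497 → t=0.305, apex=0.114, x_land=82.174, impact vy=-1.497
  bounce: vy ← 0.53·1.497 = 0.793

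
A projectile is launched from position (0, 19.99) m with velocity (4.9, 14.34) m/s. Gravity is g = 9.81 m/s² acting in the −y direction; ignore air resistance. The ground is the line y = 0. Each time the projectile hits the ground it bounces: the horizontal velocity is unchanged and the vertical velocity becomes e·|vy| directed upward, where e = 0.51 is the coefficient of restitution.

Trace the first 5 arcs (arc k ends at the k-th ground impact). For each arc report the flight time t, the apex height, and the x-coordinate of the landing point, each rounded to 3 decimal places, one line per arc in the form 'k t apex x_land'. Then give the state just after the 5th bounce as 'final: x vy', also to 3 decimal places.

1 3.954 30.471 19.376
2 2.542 7.925 31.833
3 1.297 2.061 38.186
4 0.661 0.536 41.426
5 0.337 0.139 43.079
final: 43.079 0.844

Arc 1: start y=19.990, vy=14.340 → t=3.954, apex=30.471, x_land=19.376, impact vy=-24.451
  bounce: vy ← 0.51·24.451 = 12.470
Arc 2: start y=0.000, vy=12.470 → t=2.542, apex=7.925, x_land=31.833, impact vy=-12.470
  bounce: vy ← 0.51·12.470 = 6.360
Arc 3: start y=0.000, vy=6.360 → t=1.297, apex=2.061, x_land=38.186, impact vy=-6.360
  bounce: vy ← 0.51·6.360 = 3.243
Arc 4: start y=0.000, vy=3.243 → t=0.661, apex=0.536, x_land=41.426, impact vy=-3.243
  bounce: vy ← 0.51·3.243 = 1.654
Arc 5: start y=0.000, vy=1.654 → t=0.337, apex=0.139, x_land=43.079, impact vy=-1.654
  bounce: vy ← 0.51·1.654 = 0.844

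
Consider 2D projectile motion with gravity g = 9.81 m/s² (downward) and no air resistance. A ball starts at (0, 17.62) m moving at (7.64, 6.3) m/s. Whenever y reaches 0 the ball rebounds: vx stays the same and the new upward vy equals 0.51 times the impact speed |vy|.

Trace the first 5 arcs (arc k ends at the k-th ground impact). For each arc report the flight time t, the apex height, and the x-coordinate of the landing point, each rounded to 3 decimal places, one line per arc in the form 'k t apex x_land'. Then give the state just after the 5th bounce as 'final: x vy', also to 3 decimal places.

1 2.643 19.643 20.195
2 2.041 5.109 35.790
3 1.041 1.329 43.743
4 0.531 0.346 47.800
5 0.271 0.090 49.868
final: 49.868 0.677

Arc 1: start y=17.620, vy=6.300 → t=2.643, apex=19.643, x_land=20.195, impact vy=-19.631
  bounce: vy ← 0.51·19.631 = 10.012
Arc 2: start y=0.000, vy=10.012 → t=2.041, apex=5.109, x_land=35.790, impact vy=-10.012
  bounce: vy ← 0.51·10.012 = 5.106
Arc 3: start y=0.000, vy=5.106 → t=1.041, apex=1.329, x_land=43.743, impact vy=-5.106
  bounce: vy ← 0.51·5.106 = 2.604
Arc 4: start y=0.000, vy=2.604 → t=0.531, apex=0.346, x_land=47.800, impact vy=-2.604
  bounce: vy ← 0.51·2.604 = 1.328
Arc 5: start y=0.000, vy=1.328 → t=0.271, apex=0.090, x_land=49.868, impact vy=-1.328
  bounce: vy ← 0.51·1.328 = 0.677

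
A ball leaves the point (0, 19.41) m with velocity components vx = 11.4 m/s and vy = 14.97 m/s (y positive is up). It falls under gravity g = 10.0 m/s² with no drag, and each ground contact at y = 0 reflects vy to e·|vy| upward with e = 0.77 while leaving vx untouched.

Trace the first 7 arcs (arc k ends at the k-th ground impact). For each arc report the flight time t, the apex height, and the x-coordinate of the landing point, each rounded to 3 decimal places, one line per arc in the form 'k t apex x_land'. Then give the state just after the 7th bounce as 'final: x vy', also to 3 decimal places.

Arc 1: start y=19.410, vy=14.970 → t=3.971, apex=30.615, x_land=45.275, impact vy=-24.745
  bounce: vy ← 0.77·24.745 = 19.053
Arc 2: start y=0.000, vy=19.053 → t=3.811, apex=18.152, x_land=88.717, impact vy=-19.053
  bounce: vy ← 0.77·19.053 = 14.671
Arc 3: start y=0.000, vy=14.671 → t=2.934, apex=10.762, x_land=122.167, impact vy=-14.671
  bounce: vy ← 0.77·14.671 = 11.297
Arc 4: start y=0.000, vy=11.297 → t=2.259, apex=6.381, x_land=147.923, impact vy=-11.297
  bounce: vy ← 0.77·11.297 = 8.699
Arc 5: start y=0.000, vy=8.699 → t=1.740, apex=3.783, x_land=167.756, impact vy=-8.699
  bounce: vy ← 0.77·8.699 = 6.698
Arc 6: start y=0.000, vy=6.698 → t=1.340, apex=2.243, x_land=183.027, impact vy=-6.698
  bounce: vy ← 0.77·6.698 = 5.157
Arc 7: start y=0.000, vy=5.157 → t=1.031, apex=1.330, x_land=194.786, impact vy=-5.157
  bounce: vy ← 0.77·5.157 = 3.971

1 3.971 30.615 45.275
2 3.811 18.152 88.717
3 2.934 10.762 122.167
4 2.259 6.381 147.923
5 1.740 3.783 167.756
6 1.340 2.243 183.027
7 1.031 1.330 194.786
final: 194.786 3.971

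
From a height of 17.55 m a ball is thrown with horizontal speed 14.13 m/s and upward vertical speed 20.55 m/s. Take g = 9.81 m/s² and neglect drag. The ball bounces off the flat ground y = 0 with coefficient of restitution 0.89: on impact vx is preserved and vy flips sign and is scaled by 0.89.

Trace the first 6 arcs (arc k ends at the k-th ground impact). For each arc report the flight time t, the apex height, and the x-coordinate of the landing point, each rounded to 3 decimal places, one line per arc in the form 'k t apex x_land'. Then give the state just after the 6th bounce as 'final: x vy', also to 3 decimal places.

1 4.917 39.074 69.481
2 5.024 30.951 140.469
3 4.471 24.516 203.649
4 3.979 19.419 259.878
5 3.542 15.382 309.923
6 3.152 12.184 354.463
final: 354.463 13.760

Arc 1: start y=17.550, vy=20.550 → t=4.917, apex=39.074, x_land=69.481, impact vy=-27.688
  bounce: vy ← 0.89·27.688 = 24.642
Arc 2: start y=0.000, vy=24.642 → t=5.024, apex=30.951, x_land=140.469, impact vy=-24.642
  bounce: vy ← 0.89·24.642 = 21.932
Arc 3: start y=0.000, vy=21.932 → t=4.471, apex=24.516, x_land=203.649, impact vy=-21.932
  bounce: vy ← 0.89·21.932 = 19.519
Arc 4: start y=0.000, vy=19.519 → t=3.979, apex=19.419, x_land=259.878, impact vy=-19.519
  bounce: vy ← 0.89·19.519 = 17.372
Arc 5: start y=0.000, vy=17.372 → t=3.542, apex=15.382, x_land=309.923, impact vy=-17.372
  bounce: vy ← 0.89·17.372 = 15.461
Arc 6: start y=0.000, vy=15.461 → t=3.152, apex=12.184, x_land=354.463, impact vy=-15.461
  bounce: vy ← 0.89·15.461 = 13.760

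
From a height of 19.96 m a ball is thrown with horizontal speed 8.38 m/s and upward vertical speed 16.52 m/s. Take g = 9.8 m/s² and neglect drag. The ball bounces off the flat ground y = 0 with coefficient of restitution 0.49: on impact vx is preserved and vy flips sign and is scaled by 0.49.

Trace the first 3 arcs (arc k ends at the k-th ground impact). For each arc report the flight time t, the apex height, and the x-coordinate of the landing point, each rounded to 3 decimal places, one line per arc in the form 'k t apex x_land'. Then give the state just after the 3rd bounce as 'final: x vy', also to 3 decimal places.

Arc 1: start y=19.960, vy=16.520 → t=4.315, apex=33.884, x_land=36.163, impact vy=-25.771
  bounce: vy ← 0.49·25.771 = 12.628
Arc 2: start y=0.000, vy=12.628 → t=2.577, apex=8.136, x_land=57.759, impact vy=-12.628
  bounce: vy ← 0.49·12.628 = 6.188
Arc 3: start y=0.000, vy=6.188 → t=1.263, apex=1.953, x_land=68.341, impact vy=-6.188
  bounce: vy ← 0.49·6.188 = 3.032

1 4.315 33.884 36.163
2 2.577 8.136 57.759
3 1.263 1.953 68.341
final: 68.341 3.032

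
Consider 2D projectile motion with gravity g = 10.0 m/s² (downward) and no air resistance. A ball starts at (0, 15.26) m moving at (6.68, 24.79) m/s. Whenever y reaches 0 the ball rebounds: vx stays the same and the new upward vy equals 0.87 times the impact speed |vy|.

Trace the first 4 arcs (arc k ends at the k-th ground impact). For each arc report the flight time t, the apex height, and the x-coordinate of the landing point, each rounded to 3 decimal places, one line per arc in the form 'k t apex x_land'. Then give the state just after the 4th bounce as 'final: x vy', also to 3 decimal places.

1 5.512 45.987 36.818
2 5.277 34.808 72.068
3 4.591 26.346 102.736
4 3.994 19.941 129.417
final: 129.417 17.374

Arc 1: start y=15.260, vy=24.790 → t=5.512, apex=45.987, x_land=36.818, impact vy=-30.327
  bounce: vy ← 0.87·30.327 = 26.385
Arc 2: start y=0.000, vy=26.385 → t=5.277, apex=34.808, x_land=72.068, impact vy=-26.385
  bounce: vy ← 0.87·26.385 = 22.955
Arc 3: start y=0.000, vy=22.955 → t=4.591, apex=26.346, x_land=102.736, impact vy=-22.955
  bounce: vy ← 0.87·22.955 = 19.971
Arc 4: start y=0.000, vy=19.971 → t=3.994, apex=19.941, x_land=129.417, impact vy=-19.971
  bounce: vy ← 0.87·19.971 = 17.374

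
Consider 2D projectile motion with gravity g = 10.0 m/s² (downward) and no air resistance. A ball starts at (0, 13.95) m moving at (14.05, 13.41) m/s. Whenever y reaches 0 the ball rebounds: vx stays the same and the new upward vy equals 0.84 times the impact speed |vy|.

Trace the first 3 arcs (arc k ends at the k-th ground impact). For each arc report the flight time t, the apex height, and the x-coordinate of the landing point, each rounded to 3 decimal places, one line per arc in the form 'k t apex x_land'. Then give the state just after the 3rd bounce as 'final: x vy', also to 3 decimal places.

1 3.483 22.941 48.937
2 3.599 16.187 99.497
3 3.023 11.422 141.968
final: 141.968 12.696

Arc 1: start y=13.950, vy=13.410 → t=3.483, apex=22.941, x_land=48.937, impact vy=-21.420
  bounce: vy ← 0.84·21.420 = 17.993
Arc 2: start y=0.000, vy=17.993 → t=3.599, apex=16.187, x_land=99.497, impact vy=-17.993
  bounce: vy ← 0.84·17.993 = 15.114
Arc 3: start y=0.000, vy=15.114 → t=3.023, apex=11.422, x_land=141.968, impact vy=-15.114
  bounce: vy ← 0.84·15.114 = 12.696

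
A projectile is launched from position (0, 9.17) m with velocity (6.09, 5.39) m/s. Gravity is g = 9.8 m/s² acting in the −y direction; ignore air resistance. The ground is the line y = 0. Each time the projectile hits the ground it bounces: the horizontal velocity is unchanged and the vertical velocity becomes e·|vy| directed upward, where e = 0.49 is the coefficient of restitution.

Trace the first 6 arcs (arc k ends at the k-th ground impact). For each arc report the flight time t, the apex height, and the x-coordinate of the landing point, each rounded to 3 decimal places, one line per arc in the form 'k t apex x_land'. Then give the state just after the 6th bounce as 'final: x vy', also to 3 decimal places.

Arc 1: start y=9.170, vy=5.390 → t=2.024, apex=10.652, x_land=12.329, impact vy=-14.449
  bounce: vy ← 0.49·14.449 = 7.080
Arc 2: start y=0.000, vy=7.080 → t=1.445, apex=2.558, x_land=21.128, impact vy=-7.080
  bounce: vy ← 0.49·7.080 = 3.469
Arc 3: start y=0.000, vy=3.469 → t=0.708, apex=0.614, x_land=25.440, impact vy=-3.469
  bounce: vy ← 0.49·3.469 = 1.700
Arc 4: start y=0.000, vy=1.700 → t=0.347, apex=0.147, x_land=27.553, impact vy=-1.700
  bounce: vy ← 0.49·1.700 = 0.833
Arc 5: start y=0.000, vy=0.833 → t=0.170, apex=0.035, x_land=28.588, impact vy=-0.833
  bounce: vy ← 0.49·0.833 = 0.408
Arc 6: start y=0.000, vy=0.408 → t=0.083, apex=0.008, x_land=29.096, impact vy=-0.408
  bounce: vy ← 0.49·0.408 = 0.200

1 2.024 10.652 12.329
2 1.445 2.558 21.128
3 0.708 0.614 25.440
4 0.347 0.147 27.553
5 0.170 0.035 28.588
6 0.083 0.008 29.096
final: 29.096 0.200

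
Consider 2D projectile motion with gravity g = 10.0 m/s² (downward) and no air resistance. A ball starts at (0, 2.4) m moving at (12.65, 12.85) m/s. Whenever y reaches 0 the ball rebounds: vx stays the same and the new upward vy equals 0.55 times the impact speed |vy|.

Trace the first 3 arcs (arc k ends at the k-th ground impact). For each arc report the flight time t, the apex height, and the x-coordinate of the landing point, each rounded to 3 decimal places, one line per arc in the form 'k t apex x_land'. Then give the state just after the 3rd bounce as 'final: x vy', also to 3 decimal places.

1 2.745 10.656 34.723
2 1.606 3.223 55.037
3 0.883 0.975 66.210
final: 66.210 2.429

Arc 1: start y=2.400, vy=12.850 → t=2.745, apex=10.656, x_land=34.723, impact vy=-14.599
  bounce: vy ← 0.55·14.599 = 8.029
Arc 2: start y=0.000, vy=8.029 → t=1.606, apex=3.223, x_land=55.037, impact vy=-8.029
  bounce: vy ← 0.55·8.029 = 4.416
Arc 3: start y=0.000, vy=4.416 → t=0.883, apex=0.975, x_land=66.210, impact vy=-4.416
  bounce: vy ← 0.55·4.416 = 2.429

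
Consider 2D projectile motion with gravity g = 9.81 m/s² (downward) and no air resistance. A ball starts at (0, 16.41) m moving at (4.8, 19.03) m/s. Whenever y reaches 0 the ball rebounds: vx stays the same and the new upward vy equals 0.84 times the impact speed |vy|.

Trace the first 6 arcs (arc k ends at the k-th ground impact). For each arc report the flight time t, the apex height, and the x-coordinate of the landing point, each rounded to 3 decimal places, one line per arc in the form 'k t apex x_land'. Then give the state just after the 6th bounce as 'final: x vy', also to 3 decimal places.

Arc 1: start y=16.410, vy=19.030 → t=4.606, apex=34.868, x_land=22.109, impact vy=-26.155
  bounce: vy ← 0.84·26.155 = 21.971
Arc 2: start y=0.000, vy=21.971 → t=4.479, apex=24.603, x_land=43.609, impact vy=-21.971
  bounce: vy ← 0.84·21.971 = 18.455
Arc 3: start y=0.000, vy=18.455 → t=3.763, apex=17.360, x_land=61.669, impact vy=-18.455
  bounce: vy ← 0.84·18.455 = 15.502
Arc 4: start y=0.000, vy=15.502 → t=3.161, apex=12.249, x_land=76.840, impact vy=-15.502
  bounce: vy ← 0.84·15.502 = 13.022
Arc 5: start y=0.000, vy=13.022 → t=2.655, apex=8.643, x_land=89.583, impact vy=-13.022
  bounce: vy ← 0.84·13.022 = 10.939
Arc 6: start y=0.000, vy=10.939 → t=2.230, apex=6.098, x_land=100.288, impact vy=-10.939
  bounce: vy ← 0.84·10.939 = 9.188

1 4.606 34.868 22.109
2 4.479 24.603 43.609
3 3.763 17.360 61.669
4 3.161 12.249 76.840
5 2.655 8.643 89.583
6 2.230 6.098 100.288
final: 100.288 9.188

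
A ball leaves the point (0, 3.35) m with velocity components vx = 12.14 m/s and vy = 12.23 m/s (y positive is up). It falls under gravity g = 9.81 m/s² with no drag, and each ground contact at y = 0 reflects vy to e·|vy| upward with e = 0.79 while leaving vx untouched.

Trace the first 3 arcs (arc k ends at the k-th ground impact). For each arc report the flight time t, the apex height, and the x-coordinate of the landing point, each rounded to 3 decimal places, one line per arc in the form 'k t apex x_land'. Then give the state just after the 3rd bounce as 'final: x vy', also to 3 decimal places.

1 2.742 10.973 33.293
2 2.363 6.849 61.983
3 1.867 4.274 84.648
final: 84.648 7.234

Arc 1: start y=3.350, vy=12.230 → t=2.742, apex=10.973, x_land=33.293, impact vy=-14.673
  bounce: vy ← 0.79·14.673 = 11.592
Arc 2: start y=0.000, vy=11.592 → t=2.363, apex=6.849, x_land=61.983, impact vy=-11.592
  bounce: vy ← 0.79·11.592 = 9.157
Arc 3: start y=0.000, vy=9.157 → t=1.867, apex=4.274, x_land=84.648, impact vy=-9.157
  bounce: vy ← 0.79·9.157 = 7.234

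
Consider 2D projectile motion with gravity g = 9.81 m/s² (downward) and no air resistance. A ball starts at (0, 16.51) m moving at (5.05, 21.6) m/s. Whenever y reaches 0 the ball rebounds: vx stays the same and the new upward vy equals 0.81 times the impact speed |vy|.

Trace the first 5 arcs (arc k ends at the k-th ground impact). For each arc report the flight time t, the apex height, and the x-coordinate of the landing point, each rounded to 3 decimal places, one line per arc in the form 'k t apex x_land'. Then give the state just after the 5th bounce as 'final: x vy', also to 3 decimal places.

Arc 1: start y=16.510, vy=21.600 → t=5.068, apex=40.290, x_land=25.593, impact vy=-28.116
  bounce: vy ← 0.81·28.116 = 22.774
Arc 2: start y=0.000, vy=22.774 → t=4.643, apex=26.434, x_land=49.039, impact vy=-22.774
  bounce: vy ← 0.81·22.774 = 18.447
Arc 3: start y=0.000, vy=18.447 → t=3.761, apex=17.343, x_land=68.031, impact vy=-18.447
  bounce: vy ← 0.81·18.447 = 14.942
Arc 4: start y=0.000, vy=14.942 → t=3.046, apex=11.379, x_land=83.415, impact vy=-14.942
  bounce: vy ← 0.81·14.942 = 12.103
Arc 5: start y=0.000, vy=12.103 → t=2.467, apex=7.466, x_land=95.876, impact vy=-12.103
  bounce: vy ← 0.81·12.103 = 9.803

1 5.068 40.290 25.593
2 4.643 26.434 49.039
3 3.761 17.343 68.031
4 3.046 11.379 83.415
5 2.467 7.466 95.876
final: 95.876 9.803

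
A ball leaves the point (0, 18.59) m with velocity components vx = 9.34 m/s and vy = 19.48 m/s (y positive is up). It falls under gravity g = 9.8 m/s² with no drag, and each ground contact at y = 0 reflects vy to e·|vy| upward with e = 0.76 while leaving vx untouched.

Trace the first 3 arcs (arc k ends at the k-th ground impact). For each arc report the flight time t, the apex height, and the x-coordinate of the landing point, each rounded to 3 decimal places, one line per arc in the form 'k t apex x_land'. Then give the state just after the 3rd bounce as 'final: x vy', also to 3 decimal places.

Arc 1: start y=18.590, vy=19.480 → t=4.771, apex=37.951, x_land=44.559, impact vy=-27.273
  bounce: vy ← 0.76·27.273 = 20.728
Arc 2: start y=0.000, vy=20.728 → t=4.230, apex=21.920, x_land=84.068, impact vy=-20.728
  bounce: vy ← 0.76·20.728 = 15.753
Arc 3: start y=0.000, vy=15.753 → t=3.215, apex=12.661, x_land=114.096, impact vy=-15.753
  bounce: vy ← 0.76·15.753 = 11.972

1 4.771 37.951 44.559
2 4.230 21.920 84.068
3 3.215 12.661 114.096
final: 114.096 11.972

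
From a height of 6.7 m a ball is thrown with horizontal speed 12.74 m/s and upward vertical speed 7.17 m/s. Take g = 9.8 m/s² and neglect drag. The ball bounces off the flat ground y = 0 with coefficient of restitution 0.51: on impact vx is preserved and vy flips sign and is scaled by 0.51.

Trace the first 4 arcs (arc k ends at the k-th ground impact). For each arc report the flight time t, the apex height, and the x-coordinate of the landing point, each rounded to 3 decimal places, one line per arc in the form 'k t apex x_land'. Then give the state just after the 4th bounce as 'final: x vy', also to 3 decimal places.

1 2.111 9.323 26.894
2 1.407 2.425 44.819
3 0.718 0.631 53.960
4 0.366 0.164 58.622
final: 58.622 0.915

Arc 1: start y=6.700, vy=7.170 → t=2.111, apex=9.323, x_land=26.894, impact vy=-13.518
  bounce: vy ← 0.51·13.518 = 6.894
Arc 2: start y=0.000, vy=6.894 → t=1.407, apex=2.425, x_land=44.819, impact vy=-6.894
  bounce: vy ← 0.51·6.894 = 3.516
Arc 3: start y=0.000, vy=3.516 → t=0.718, apex=0.631, x_land=53.960, impact vy=-3.516
  bounce: vy ← 0.51·3.516 = 1.793
Arc 4: start y=0.000, vy=1.793 → t=0.366, apex=0.164, x_land=58.622, impact vy=-1.793
  bounce: vy ← 0.51·1.793 = 0.915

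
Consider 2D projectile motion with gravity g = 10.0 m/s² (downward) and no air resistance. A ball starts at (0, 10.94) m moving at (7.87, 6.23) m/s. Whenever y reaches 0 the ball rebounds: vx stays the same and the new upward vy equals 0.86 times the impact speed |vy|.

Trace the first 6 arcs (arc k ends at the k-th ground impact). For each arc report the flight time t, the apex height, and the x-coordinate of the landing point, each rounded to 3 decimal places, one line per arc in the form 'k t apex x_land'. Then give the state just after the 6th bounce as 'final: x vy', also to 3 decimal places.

1 2.228 12.881 17.535
2 2.761 9.527 39.261
3 2.374 7.046 57.946
4 2.042 5.211 74.014
5 1.756 3.854 87.834
6 1.510 2.851 99.718
final: 99.718 6.493

Arc 1: start y=10.940, vy=6.230 → t=2.228, apex=12.881, x_land=17.535, impact vy=-16.050
  bounce: vy ← 0.86·16.050 = 13.803
Arc 2: start y=0.000, vy=13.803 → t=2.761, apex=9.527, x_land=39.261, impact vy=-13.803
  bounce: vy ← 0.86·13.803 = 11.871
Arc 3: start y=0.000, vy=11.871 → t=2.374, apex=7.046, x_land=57.946, impact vy=-11.871
  bounce: vy ← 0.86·11.871 = 10.209
Arc 4: start y=0.000, vy=10.209 → t=2.042, apex=5.211, x_land=74.014, impact vy=-10.209
  bounce: vy ← 0.86·10.209 = 8.780
Arc 5: start y=0.000, vy=8.780 → t=1.756, apex=3.854, x_land=87.834, impact vy=-8.780
  bounce: vy ← 0.86·8.780 = 7.551
Arc 6: start y=0.000, vy=7.551 → t=1.510, apex=2.851, x_land=99.718, impact vy=-7.551
  bounce: vy ← 0.86·7.551 = 6.493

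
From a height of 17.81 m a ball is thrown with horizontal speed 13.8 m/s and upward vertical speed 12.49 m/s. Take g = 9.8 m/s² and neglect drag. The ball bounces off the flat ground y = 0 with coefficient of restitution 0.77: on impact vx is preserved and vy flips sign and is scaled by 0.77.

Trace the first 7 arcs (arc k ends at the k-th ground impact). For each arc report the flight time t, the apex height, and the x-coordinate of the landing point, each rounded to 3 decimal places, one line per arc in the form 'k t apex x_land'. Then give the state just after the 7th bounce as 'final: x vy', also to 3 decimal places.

1 3.568 25.769 49.235
2 3.532 15.279 97.971
3 2.719 9.059 135.498
4 2.094 5.371 164.394
5 1.612 3.184 186.643
6 1.241 1.888 203.776
7 0.956 1.119 216.968
final: 216.968 3.607

Arc 1: start y=17.810, vy=12.490 → t=3.568, apex=25.769, x_land=49.235, impact vy=-22.474
  bounce: vy ← 0.77·22.474 = 17.305
Arc 2: start y=0.000, vy=17.305 → t=3.532, apex=15.279, x_land=97.971, impact vy=-17.305
  bounce: vy ← 0.77·17.305 = 13.325
Arc 3: start y=0.000, vy=13.325 → t=2.719, apex=9.059, x_land=135.498, impact vy=-13.325
  bounce: vy ← 0.77·13.325 = 10.260
Arc 4: start y=0.000, vy=10.260 → t=2.094, apex=5.371, x_land=164.394, impact vy=-10.260
  bounce: vy ← 0.77·10.260 = 7.900
Arc 5: start y=0.000, vy=7.900 → t=1.612, apex=3.184, x_land=186.643, impact vy=-7.900
  bounce: vy ← 0.77·7.900 = 6.083
Arc 6: start y=0.000, vy=6.083 → t=1.241, apex=1.888, x_land=203.776, impact vy=-6.083
  bounce: vy ← 0.77·6.083 = 4.684
Arc 7: start y=0.000, vy=4.684 → t=0.956, apex=1.119, x_land=216.968, impact vy=-4.684
  bounce: vy ← 0.77·4.684 = 3.607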